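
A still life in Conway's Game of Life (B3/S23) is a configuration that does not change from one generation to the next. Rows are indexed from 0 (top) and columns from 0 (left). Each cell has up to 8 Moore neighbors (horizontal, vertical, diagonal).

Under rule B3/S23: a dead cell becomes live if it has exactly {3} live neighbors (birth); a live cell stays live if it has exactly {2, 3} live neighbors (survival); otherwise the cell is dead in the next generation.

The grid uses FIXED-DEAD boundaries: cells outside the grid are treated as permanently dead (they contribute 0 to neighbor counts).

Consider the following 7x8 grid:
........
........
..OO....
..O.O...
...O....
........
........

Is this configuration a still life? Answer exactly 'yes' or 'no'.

Answer: yes

Derivation:
Compute generation 1 and compare to generation 0 (given above):
Generation 1:
........
........
..OO....
..O.O...
...O....
........
........
The grids are IDENTICAL -> still life.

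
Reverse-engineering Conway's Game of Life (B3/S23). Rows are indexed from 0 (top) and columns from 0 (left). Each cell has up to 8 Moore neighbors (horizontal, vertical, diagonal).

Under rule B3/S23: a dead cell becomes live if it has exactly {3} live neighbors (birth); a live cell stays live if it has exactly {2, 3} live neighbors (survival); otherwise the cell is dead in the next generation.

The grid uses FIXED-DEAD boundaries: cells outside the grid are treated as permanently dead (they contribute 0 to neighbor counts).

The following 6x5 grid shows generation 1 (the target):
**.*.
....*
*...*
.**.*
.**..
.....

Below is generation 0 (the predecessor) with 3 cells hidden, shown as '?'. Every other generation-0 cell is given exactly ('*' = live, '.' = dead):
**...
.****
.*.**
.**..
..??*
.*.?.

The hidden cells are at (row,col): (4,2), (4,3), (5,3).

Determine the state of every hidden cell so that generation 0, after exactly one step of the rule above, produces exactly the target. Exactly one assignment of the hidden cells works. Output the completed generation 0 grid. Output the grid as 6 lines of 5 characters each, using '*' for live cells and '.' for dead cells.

Hidden generation-0 cells (in order): (4,2), (4,3), (5,3).
A hidden cell only influences target cells in its own 3x3 neighborhood. Try each of the 2^3 = 8 assignments, step the completed generation 0 forward once under B3/S23, and compare with the target:
  (4,2)=. (4,3)=. (5,3)=. -> step reproduces the target at every cell -> ACCEPT
  (4,2)=. (4,3)=. (5,3)=* -> step gives (4,2)='.' but target has '*' -> reject
  (4,2)=. (4,3)=* (5,3)=. -> step gives (3,2)='.' but target has '*' -> reject
  (4,2)=. (4,3)=* (5,3)=* -> step gives (3,2)='.' but target has '*' -> reject
  (4,2)=* (4,3)=. (5,3)=. -> step gives (3,2)='.' but target has '*' -> reject
  (4,2)=* (4,3)=. (5,3)=* -> step gives (3,2)='.' but target has '*' -> reject
  (4,2)=* (4,3)=* (5,3)=. -> step gives (3,2)='.' but target has '*' -> reject
  (4,2)=* (4,3)=* (5,3)=* -> step gives (3,2)='.' but target has '*' -> reject
Unique solution: (4,2)=dead, (4,3)=dead, (5,3)=dead.
Check: live-neighbor counts of every cell in the completed generation 0:
23432
44543
34753
22343
23320
10111
Applying B3/S23 to generation 0 with these counts gives:
**.*.
....*
*...*
.**.*
.**..
.....
which matches the target exactly.

Answer: **...
.****
.*.**
.**..
....*
.*...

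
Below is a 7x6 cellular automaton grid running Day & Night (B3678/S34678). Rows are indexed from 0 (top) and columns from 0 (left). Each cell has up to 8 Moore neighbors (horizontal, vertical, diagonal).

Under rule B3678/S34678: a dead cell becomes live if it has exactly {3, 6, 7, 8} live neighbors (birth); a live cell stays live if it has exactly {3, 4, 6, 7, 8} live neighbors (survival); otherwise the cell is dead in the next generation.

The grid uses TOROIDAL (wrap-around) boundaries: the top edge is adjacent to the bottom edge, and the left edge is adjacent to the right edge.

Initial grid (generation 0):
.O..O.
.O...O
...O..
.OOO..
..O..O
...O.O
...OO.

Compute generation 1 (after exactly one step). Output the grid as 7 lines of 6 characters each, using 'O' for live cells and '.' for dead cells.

Answer: O.OOOO
O.O.O.
OO..O.
..OOO.
OOO...
..OO..
..OOOO

Derivation:
Simulating step by step:
Generation 0 (given above): 14 live cells
Generation 1: 23 live cells
(generation 1 grid is the final answer)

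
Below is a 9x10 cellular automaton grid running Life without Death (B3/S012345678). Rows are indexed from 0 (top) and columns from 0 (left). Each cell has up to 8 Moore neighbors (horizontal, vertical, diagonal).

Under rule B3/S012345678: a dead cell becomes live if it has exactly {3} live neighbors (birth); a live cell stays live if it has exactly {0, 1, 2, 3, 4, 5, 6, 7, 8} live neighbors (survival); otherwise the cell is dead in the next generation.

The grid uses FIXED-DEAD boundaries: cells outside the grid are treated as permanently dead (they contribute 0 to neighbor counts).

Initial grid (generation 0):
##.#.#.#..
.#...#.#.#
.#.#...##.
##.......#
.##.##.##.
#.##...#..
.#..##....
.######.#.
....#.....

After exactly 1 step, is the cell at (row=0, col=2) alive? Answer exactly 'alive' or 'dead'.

Simulating step by step:
Generation 0 (given above): 37 live cells
Generation 1: 50 live cells
######.##.
.#...#.#.#
.#.#..####
##.##.#..#
.##.#####.
#.##...##.
##..##.#..
.######.#.
..#.#.....

Cell (0,2) at generation 1: 1 -> alive

Answer: alive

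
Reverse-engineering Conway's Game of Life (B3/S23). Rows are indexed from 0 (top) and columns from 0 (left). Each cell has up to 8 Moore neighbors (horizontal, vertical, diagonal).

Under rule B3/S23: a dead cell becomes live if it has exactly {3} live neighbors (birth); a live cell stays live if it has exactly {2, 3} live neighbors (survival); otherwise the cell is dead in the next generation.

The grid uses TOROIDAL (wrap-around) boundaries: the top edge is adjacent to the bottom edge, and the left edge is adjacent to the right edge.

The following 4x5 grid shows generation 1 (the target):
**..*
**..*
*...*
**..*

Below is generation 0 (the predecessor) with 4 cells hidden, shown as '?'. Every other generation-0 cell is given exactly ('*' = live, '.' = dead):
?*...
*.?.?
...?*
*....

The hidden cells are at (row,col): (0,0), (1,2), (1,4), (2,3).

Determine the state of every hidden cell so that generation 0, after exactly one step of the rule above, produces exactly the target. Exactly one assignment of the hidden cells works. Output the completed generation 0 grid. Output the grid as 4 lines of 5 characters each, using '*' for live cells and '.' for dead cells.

Hidden generation-0 cells (in order): (0,0), (1,2), (1,4), (2,3).
A hidden cell only influences target cells in its own 3x3 neighborhood. Try each of the 2^4 = 16 assignments, step the completed generation 0 forward once under B3/S23, and compare with the target:
  (0,0)=. (1,2)=. (1,4)=. (2,3)=. -> step gives (0,4)='.' but target has '*' -> reject
  (0,0)=. (1,2)=. (1,4)=. (2,3)=* -> step gives (0,4)='.' but target has '*' -> reject
  (0,0)=. (1,2)=. (1,4)=* (2,3)=. -> step gives (0,0)='.' but target has '*' -> reject
  (0,0)=. (1,2)=. (1,4)=* (2,3)=* -> step gives (0,0)='.' but target has '*' -> reject
  (0,0)=. (1,2)=* (1,4)=. (2,3)=. -> step gives (0,4)='.' but target has '*' -> reject
  (0,0)=. (1,2)=* (1,4)=. (2,3)=* -> step gives (0,4)='.' but target has '*' -> reject
  (0,0)=. (1,2)=* (1,4)=* (2,3)=. -> step gives (0,0)='.' but target has '*' -> reject
  (0,0)=. (1,2)=* (1,4)=* (2,3)=* -> step gives (0,0)='.' but target has '*' -> reject
  (0,0)=* (1,2)=. (1,4)=. (2,3)=. -> step reproduces the target at every cell -> ACCEPT
  (0,0)=* (1,2)=. (1,4)=. (2,3)=* -> step gives (1,4)='.' but target has '*' -> reject
  (0,0)=* (1,2)=. (1,4)=* (2,3)=. -> step gives (0,0)='.' but target has '*' -> reject
  (0,0)=* (1,2)=. (1,4)=* (2,3)=* -> step gives (0,0)='.' but target has '*' -> reject
  (0,0)=* (1,2)=* (1,4)=. (2,3)=. -> step gives (0,1)='.' but target has '*' -> reject
  (0,0)=* (1,2)=* (1,4)=. (2,3)=* -> step gives (0,1)='.' but target has '*' -> reject
  (0,0)=* (1,2)=* (1,4)=* (2,3)=. -> step gives (0,0)='.' but target has '*' -> reject
  (0,0)=* (1,2)=* (1,4)=* (2,3)=* -> step gives (0,0)='.' but target has '*' -> reject
Unique solution: (0,0)=live, (1,2)=dead, (1,4)=dead, (2,3)=dead.
Check: live-neighbor counts of every cell in the completed generation 0:
33103
33113
32012
33113
Applying B3/S23 to generation 0 with these counts gives:
**..*
**..*
*...*
**..*
which matches the target exactly.

Answer: **...
*....
....*
*....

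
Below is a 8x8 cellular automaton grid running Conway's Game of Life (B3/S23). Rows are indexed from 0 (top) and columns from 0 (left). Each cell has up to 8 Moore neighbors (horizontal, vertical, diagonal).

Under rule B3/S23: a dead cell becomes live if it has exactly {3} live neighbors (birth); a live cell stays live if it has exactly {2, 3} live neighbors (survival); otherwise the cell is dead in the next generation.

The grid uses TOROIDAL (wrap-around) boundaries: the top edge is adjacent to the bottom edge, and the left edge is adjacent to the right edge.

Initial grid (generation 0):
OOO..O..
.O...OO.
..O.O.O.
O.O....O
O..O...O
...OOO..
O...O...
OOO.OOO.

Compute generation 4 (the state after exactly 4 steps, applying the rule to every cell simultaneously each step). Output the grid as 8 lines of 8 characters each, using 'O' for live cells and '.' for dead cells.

Simulating step by step:
Generation 0 (given above): 27 live cells
Generation 1: 30 live cells
...O....
O..OO.OO
O.OO..O.
O.O...O.
OOOO..OO
O..O.O.O
O.O...OO
..O.O.O.
Generation 2: 26 live cells
..O...O.
OO..OOO.
O.O.O.O.
.....OO.
...OOO..
...OOO..
O.O.O...
.OO..OO.
Generation 3: 21 live cells
O.OOO...
O.O.O.O.
O..OO...
......OO
...O....
..O.....
..O...O.
..O..OOO
Generation 4: 26 live cells
(generation 4 grid is the final answer)

Answer: O.O.O...
O.O.....
OO.OO.O.
...OO..O
........
..OO....
.OOO.OOO
..O.OOOO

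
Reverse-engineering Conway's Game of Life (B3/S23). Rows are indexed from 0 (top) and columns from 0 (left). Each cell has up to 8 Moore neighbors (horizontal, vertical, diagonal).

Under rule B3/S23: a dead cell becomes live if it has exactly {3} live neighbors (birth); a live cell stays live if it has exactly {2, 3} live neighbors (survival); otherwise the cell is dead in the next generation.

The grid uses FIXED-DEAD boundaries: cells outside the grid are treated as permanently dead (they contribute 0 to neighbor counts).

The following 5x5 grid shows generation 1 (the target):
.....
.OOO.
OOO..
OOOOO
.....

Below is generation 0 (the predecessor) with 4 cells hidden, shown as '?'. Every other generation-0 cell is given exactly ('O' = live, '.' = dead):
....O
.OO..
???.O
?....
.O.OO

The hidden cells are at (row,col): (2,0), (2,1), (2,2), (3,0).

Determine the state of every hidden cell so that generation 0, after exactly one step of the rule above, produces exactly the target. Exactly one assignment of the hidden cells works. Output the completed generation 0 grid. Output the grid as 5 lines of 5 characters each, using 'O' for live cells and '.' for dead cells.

Hidden generation-0 cells (in order): (2,0), (2,1), (2,2), (3,0).
A hidden cell only influences target cells in its own 3x3 neighborhood. Try each of the 2^4 = 16 assignments, step the completed generation 0 forward once under B3/S23, and compare with the target:
  (2,0)=. (2,1)=. (2,2)=. (3,0)=. -> step gives (1,1)='.' but target has 'O' -> reject
  (2,0)=. (2,1)=. (2,2)=. (3,0)=O -> step gives (1,1)='.' but target has 'O' -> reject
  (2,0)=. (2,1)=. (2,2)=O (3,0)=. -> step gives (1,3)='.' but target has 'O' -> reject
  (2,0)=. (2,1)=. (2,2)=O (3,0)=O -> step gives (1,3)='.' but target has 'O' -> reject
  (2,0)=. (2,1)=O (2,2)=. (3,0)=. -> step gives (2,0)='.' but target has 'O' -> reject
  (2,0)=. (2,1)=O (2,2)=. (3,0)=O -> step reproduces the target at every cell -> ACCEPT
  (2,0)=. (2,1)=O (2,2)=O (3,0)=. -> step gives (1,3)='.' but target has 'O' -> reject
  (2,0)=. (2,1)=O (2,2)=O (3,0)=O -> step gives (1,3)='.' but target has 'O' -> reject
  (2,0)=O (2,1)=. (2,2)=. (3,0)=. -> step gives (1,2)='.' but target has 'O' -> reject
  (2,0)=O (2,1)=. (2,2)=. (3,0)=O -> step gives (1,2)='.' but target has 'O' -> reject
  (2,0)=O (2,1)=. (2,2)=O (3,0)=. -> step gives (1,3)='.' but target has 'O' -> reject
  (2,0)=O (2,1)=. (2,2)=O (3,0)=O -> step gives (1,3)='.' but target has 'O' -> reject
  (2,0)=O (2,1)=O (2,2)=. (3,0)=. -> step gives (1,0)='O' but target has '.' -> reject
  (2,0)=O (2,1)=O (2,2)=. (3,0)=O -> step gives (1,0)='O' but target has '.' -> reject
  (2,0)=O (2,1)=O (2,2)=O (3,0)=. -> step gives (1,0)='O' but target has '.' -> reject
  (2,0)=O (2,1)=O (2,2)=O (3,0)=O -> step gives (1,0)='O' but target has '.' -> reject
Unique solution: (2,0)=dead, (2,1)=live, (2,2)=dead, (3,0)=live.
Check: live-neighbor counts of every cell in the completed generation 0:
12220
22232
33320
23333
21211
Applying B3/S23 to generation 0 with these counts gives:
.....
.OOO.
OOO..
OOOOO
.....
which matches the target exactly.

Answer: ....O
.OO..
.O..O
O....
.O.OO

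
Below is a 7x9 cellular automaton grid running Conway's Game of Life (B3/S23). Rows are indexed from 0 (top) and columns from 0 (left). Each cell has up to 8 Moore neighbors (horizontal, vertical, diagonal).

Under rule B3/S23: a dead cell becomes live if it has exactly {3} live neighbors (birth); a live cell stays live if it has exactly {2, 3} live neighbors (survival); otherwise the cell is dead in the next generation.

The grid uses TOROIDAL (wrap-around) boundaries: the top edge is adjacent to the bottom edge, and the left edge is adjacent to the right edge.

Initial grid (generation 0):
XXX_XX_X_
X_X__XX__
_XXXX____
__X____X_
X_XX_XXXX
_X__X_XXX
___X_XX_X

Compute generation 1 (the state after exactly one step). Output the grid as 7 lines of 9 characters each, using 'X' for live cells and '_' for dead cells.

Simulating step by step:
Generation 0 (given above): 32 live cells
Generation 1: 19 live cells
(generation 1 grid is the final answer)

Answer: X_X____X_
X_____X_X
____XXX__
X____X_X_
X_XXXX___
_X_______
___X_____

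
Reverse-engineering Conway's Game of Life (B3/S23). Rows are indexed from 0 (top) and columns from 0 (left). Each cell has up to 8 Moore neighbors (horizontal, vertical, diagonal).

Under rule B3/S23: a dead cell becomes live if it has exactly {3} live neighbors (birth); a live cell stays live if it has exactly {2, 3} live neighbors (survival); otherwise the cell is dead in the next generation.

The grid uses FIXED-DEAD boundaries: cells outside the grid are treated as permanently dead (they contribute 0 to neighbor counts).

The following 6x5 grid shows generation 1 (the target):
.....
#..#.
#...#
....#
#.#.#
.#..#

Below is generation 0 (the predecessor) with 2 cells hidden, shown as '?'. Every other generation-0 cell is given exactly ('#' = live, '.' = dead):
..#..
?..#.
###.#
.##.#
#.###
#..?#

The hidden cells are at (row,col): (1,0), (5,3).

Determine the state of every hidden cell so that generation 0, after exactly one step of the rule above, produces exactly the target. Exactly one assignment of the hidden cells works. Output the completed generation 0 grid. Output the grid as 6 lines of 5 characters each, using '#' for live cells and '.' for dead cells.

Answer: ..#..
#..#.
###.#
.##.#
#.###
#...#

Derivation:
Hidden generation-0 cells (in order): (1,0), (5,3).
A hidden cell only influences target cells in its own 3x3 neighborhood. Try each of the 2^2 = 4 assignments, step the completed generation 0 forward once under B3/S23, and compare with the target:
  (1,0)=. (5,3)=. -> step gives (1,0)='.' but target has '#' -> reject
  (1,0)=. (5,3)=# -> step gives (1,0)='.' but target has '#' -> reject
  (1,0)=# (5,3)=. -> step reproduces the target at every cell -> ACCEPT
  (1,0)=# (5,3)=# -> step gives (4,2)='.' but target has '#' -> reject
Unique solution: (1,0)=live, (5,3)=dead.
Check: live-neighbor counts of every cell in the completed generation 0:
12121
25432
35452
46573
25353
13242
Applying B3/S23 to generation 0 with these counts gives:
.....
#..#.
#...#
....#
#.#.#
.#..#
which matches the target exactly.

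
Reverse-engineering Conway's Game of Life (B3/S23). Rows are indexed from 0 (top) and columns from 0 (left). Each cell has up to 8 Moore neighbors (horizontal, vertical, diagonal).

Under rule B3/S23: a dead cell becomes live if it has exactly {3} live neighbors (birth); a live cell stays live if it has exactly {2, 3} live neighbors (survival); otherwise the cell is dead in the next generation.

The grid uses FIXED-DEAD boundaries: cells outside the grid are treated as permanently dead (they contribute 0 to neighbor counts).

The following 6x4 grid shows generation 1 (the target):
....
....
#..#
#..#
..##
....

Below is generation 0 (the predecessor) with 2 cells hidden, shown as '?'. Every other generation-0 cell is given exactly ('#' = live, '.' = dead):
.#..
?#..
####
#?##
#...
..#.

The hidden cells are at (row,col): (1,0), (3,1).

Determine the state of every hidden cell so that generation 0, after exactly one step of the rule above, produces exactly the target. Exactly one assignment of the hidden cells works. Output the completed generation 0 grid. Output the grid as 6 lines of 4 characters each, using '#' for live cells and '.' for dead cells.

Hidden generation-0 cells (in order): (1,0), (3,1).
A hidden cell only influences target cells in its own 3x3 neighborhood. Try each of the 2^2 = 4 assignments, step the completed generation 0 forward once under B3/S23, and compare with the target:
  (1,0)=. (3,1)=. -> step reproduces the target at every cell -> ACCEPT
  (1,0)=. (3,1)=# -> step gives (2,0)='.' but target has '#' -> reject
  (1,0)=# (3,1)=. -> step gives (0,0)='#' but target has '.' -> reject
  (1,0)=# (3,1)=# -> step gives (0,0)='#' but target has '.' -> reject
Unique solution: (1,0)=dead, (3,1)=dead.
Check: live-neighbor counts of every cell in the completed generation 0:
2120
4452
3553
3643
1433
1201
Applying B3/S23 to generation 0 with these counts gives:
....
....
#..#
#..#
..##
....
which matches the target exactly.

Answer: .#..
.#..
####
#.##
#...
..#.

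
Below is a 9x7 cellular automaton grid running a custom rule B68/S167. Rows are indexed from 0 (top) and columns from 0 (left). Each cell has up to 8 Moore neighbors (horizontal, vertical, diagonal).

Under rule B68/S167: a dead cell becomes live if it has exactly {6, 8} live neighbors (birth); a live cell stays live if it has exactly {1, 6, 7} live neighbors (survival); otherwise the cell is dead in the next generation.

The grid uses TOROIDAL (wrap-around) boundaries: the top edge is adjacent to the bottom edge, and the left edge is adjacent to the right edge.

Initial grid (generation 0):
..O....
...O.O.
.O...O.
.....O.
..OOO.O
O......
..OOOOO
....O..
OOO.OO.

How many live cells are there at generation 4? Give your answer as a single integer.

Simulating step by step:
Generation 0 (given above): 22 live cells
Generation 1: 8 live cells
.......
...O.O.
.......
.......
..O....
...O...
..O....
...O.O.
O......
Generation 2: 2 live cells
.......
.......
.......
.......
..O....
.......
.......
...O...
.......
Generation 3: 0 live cells
.......
.......
.......
.......
.......
.......
.......
.......
.......
Generation 4: 0 live cells
.......
.......
.......
.......
.......
.......
.......
.......
.......
Population at generation 4: 0

Answer: 0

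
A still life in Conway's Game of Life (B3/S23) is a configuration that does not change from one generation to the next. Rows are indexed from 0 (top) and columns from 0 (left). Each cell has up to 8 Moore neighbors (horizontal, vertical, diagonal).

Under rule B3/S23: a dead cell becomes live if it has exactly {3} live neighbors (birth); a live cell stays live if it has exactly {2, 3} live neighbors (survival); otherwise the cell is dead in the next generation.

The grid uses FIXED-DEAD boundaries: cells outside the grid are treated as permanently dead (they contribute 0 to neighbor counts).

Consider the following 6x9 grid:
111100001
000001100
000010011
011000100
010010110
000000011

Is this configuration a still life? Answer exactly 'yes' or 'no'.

Compute generation 1 and compare to generation 0 (given above):
Generation 1:
011000000
011111101
000000010
011100101
011001101
000000111
Cell (0,0) differs: gen0=1 vs gen1=0 -> NOT a still life.

Answer: no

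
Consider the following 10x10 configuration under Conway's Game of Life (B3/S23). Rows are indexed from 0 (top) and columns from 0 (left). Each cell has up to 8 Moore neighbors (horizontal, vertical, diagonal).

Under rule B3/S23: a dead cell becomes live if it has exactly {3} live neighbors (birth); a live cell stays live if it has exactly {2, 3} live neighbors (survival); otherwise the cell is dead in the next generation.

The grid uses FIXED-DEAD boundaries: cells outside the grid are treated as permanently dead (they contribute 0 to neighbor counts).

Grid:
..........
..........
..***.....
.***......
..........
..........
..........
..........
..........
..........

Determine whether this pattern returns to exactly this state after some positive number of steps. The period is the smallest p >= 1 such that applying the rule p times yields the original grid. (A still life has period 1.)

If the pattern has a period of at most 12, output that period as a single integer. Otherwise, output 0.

Simulating and comparing each generation to the original:
Gen 0 (original, given above): 6 live cells
Gen 1: 6 live cells, differs from original
Gen 2: 6 live cells, MATCHES original -> period = 2

Answer: 2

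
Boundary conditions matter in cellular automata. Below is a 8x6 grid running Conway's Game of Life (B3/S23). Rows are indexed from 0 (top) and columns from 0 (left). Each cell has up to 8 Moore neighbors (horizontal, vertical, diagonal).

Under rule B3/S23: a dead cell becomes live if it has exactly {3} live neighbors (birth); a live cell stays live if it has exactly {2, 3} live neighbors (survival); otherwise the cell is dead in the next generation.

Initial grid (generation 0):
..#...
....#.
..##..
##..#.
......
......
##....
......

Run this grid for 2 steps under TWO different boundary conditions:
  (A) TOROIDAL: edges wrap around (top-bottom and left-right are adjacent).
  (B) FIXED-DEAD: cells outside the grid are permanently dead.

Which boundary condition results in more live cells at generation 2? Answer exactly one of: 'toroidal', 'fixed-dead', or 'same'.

Under TOROIDAL boundary, generation 2:
......
.##.#.
#...#.
##....
..#...
......
......
......
Population = 8

Under FIXED-DEAD boundary, generation 2:
......
.##...
....#.
.#..#.
..#...
......
......
......
Population = 6

Comparison: toroidal=8, fixed-dead=6 -> toroidal

Answer: toroidal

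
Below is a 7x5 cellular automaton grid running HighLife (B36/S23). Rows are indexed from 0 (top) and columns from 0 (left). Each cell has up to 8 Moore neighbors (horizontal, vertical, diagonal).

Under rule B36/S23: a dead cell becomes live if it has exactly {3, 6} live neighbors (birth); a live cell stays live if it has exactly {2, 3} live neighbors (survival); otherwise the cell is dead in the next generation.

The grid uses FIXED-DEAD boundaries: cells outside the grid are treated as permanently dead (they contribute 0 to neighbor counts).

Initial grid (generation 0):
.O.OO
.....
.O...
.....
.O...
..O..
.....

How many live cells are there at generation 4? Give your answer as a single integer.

Answer: 0

Derivation:
Simulating step by step:
Generation 0 (given above): 6 live cells
Generation 1: 1 live cells
.....
..O..
.....
.....
.....
.....
.....
Generation 2: 0 live cells
.....
.....
.....
.....
.....
.....
.....
Generation 3: 0 live cells
.....
.....
.....
.....
.....
.....
.....
Generation 4: 0 live cells
.....
.....
.....
.....
.....
.....
.....
Population at generation 4: 0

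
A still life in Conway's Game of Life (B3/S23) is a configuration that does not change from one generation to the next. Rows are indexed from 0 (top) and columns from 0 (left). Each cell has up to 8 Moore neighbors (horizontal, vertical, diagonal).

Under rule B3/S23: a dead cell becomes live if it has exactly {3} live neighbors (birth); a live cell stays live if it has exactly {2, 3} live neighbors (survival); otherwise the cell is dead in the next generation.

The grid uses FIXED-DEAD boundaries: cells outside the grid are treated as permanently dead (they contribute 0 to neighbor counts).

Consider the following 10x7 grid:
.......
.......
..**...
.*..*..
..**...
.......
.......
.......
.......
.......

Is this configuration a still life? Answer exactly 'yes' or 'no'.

Compute generation 1 and compare to generation 0 (given above):
Generation 1:
.......
.......
..**...
.*..*..
..**...
.......
.......
.......
.......
.......
The grids are IDENTICAL -> still life.

Answer: yes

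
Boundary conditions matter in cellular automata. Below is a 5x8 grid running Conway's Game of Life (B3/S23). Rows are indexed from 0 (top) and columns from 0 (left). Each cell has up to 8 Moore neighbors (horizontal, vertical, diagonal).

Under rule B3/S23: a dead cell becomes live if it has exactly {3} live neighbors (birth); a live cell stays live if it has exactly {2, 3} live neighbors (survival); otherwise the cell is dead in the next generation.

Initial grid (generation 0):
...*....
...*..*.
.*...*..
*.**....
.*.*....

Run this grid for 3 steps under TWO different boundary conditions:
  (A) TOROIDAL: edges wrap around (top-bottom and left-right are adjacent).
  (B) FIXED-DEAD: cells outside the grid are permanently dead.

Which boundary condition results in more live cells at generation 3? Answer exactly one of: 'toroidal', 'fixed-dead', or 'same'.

Answer: toroidal

Derivation:
Under TOROIDAL boundary, generation 3:
....***.
....***.
***.***.
**..***.
....***.
Population = 20

Under FIXED-DEAD boundary, generation 3:
........
........
***.....
**.**...
.***....
Population = 10

Comparison: toroidal=20, fixed-dead=10 -> toroidal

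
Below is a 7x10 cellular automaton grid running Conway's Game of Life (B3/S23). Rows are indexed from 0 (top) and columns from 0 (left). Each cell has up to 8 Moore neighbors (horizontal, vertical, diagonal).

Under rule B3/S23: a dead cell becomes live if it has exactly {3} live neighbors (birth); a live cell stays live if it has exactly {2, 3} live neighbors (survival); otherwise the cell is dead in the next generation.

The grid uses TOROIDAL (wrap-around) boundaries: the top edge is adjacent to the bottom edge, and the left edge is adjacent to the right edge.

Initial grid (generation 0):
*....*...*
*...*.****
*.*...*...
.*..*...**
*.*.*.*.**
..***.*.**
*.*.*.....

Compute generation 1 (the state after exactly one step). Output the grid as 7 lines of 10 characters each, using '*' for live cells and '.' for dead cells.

Simulating step by step:
Generation 0 (given above): 31 live cells
Generation 1: 21 live cells
(generation 1 grid is the final answer)

Answer: ...*****..
......***.
...*..*...
..*.....*.
..*.*.....
..*.*...*.
*.*.*...*.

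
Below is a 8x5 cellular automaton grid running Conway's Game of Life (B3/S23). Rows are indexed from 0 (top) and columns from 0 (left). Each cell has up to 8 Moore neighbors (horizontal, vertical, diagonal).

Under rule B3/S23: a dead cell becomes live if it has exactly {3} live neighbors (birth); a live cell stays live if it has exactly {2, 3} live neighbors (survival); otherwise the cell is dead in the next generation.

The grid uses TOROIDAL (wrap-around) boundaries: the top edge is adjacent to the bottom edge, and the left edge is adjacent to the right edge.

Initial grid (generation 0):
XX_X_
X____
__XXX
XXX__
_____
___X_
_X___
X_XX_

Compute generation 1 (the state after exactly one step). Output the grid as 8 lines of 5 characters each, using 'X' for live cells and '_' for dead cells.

Answer: X__X_
X____
__XXX
XXX_X
_XX__
_____
_X_XX
X__X_

Derivation:
Simulating step by step:
Generation 0 (given above): 15 live cells
Generation 1: 17 live cells
(generation 1 grid is the final answer)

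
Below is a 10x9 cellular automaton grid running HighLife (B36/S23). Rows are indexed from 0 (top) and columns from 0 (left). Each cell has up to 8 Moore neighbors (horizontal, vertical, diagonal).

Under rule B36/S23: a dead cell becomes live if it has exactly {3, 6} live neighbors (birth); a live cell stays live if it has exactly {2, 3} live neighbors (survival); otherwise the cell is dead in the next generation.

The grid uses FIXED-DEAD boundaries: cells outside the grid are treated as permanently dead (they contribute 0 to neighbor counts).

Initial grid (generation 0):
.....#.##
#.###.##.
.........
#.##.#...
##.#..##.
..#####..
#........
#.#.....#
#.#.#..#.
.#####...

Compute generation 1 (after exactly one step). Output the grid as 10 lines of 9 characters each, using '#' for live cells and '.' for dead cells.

Simulating step by step:
Generation 0 (given above): 36 live cells
Generation 1: 43 live cells
(generation 1 grid is the final answer)

Answer: ...###.##
...######
.....##..
#.###.#..
#.#.#..#.
#.######.
..#.##...
#..#.....
##.###...
.##.##...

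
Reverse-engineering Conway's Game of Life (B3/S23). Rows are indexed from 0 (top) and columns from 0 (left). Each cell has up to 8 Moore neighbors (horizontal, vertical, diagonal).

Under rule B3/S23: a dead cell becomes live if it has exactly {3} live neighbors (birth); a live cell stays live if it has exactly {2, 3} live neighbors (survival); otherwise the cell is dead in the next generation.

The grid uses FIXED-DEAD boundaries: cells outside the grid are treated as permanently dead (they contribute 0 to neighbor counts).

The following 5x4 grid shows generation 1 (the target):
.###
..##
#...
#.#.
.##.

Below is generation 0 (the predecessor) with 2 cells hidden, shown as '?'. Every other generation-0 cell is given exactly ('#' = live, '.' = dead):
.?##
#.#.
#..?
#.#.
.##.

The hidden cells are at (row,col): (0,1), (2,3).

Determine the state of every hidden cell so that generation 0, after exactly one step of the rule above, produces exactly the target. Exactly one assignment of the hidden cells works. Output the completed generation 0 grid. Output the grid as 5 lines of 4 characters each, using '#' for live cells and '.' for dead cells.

Answer: ..##
#.#.
#...
#.#.
.##.

Derivation:
Hidden generation-0 cells (in order): (0,1), (2,3).
A hidden cell only influences target cells in its own 3x3 neighborhood. Try each of the 2^2 = 4 assignments, step the completed generation 0 forward once under B3/S23, and compare with the target:
  (0,1)=. (2,3)=. -> step reproduces the target at every cell -> ACCEPT
  (0,1)=. (2,3)=# -> step gives (1,3)='.' but target has '#' -> reject
  (0,1)=# (2,3)=. -> step gives (1,0)='#' but target has '.' -> reject
  (0,1)=# (2,3)=# -> step gives (1,0)='#' but target has '.' -> reject
Unique solution: (0,1)=dead, (2,3)=dead.
Check: live-neighbor counts of every cell in the completed generation 0:
1322
1423
2522
2522
2322
Applying B3/S23 to generation 0 with these counts gives:
.###
..##
#...
#.#.
.##.
which matches the target exactly.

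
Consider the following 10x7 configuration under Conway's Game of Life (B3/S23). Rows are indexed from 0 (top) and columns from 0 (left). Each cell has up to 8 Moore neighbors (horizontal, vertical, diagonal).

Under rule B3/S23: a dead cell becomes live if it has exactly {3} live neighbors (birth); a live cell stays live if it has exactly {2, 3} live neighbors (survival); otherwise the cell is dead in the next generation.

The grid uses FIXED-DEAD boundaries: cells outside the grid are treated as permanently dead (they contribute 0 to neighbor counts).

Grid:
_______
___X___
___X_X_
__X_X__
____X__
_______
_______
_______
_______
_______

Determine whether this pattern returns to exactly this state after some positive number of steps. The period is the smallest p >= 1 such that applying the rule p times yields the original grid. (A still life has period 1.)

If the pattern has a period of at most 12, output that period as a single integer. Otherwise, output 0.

Simulating and comparing each generation to the original:
Gen 0 (original, given above): 6 live cells
Gen 1: 6 live cells, differs from original
Gen 2: 6 live cells, MATCHES original -> period = 2

Answer: 2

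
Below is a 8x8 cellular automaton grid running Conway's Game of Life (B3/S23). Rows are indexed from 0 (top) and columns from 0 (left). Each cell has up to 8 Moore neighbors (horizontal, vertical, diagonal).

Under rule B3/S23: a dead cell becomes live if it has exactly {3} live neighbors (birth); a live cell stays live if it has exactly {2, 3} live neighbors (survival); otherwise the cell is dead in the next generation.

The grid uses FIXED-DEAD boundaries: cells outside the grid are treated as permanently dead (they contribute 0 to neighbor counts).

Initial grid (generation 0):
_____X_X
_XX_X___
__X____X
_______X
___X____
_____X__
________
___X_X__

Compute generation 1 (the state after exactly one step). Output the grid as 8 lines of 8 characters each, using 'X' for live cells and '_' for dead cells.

Simulating step by step:
Generation 0 (given above): 12 live cells
Generation 1: 8 live cells
(generation 1 grid is the final answer)

Answer: ________
_XXX__X_
_XXX____
________
________
________
____X___
________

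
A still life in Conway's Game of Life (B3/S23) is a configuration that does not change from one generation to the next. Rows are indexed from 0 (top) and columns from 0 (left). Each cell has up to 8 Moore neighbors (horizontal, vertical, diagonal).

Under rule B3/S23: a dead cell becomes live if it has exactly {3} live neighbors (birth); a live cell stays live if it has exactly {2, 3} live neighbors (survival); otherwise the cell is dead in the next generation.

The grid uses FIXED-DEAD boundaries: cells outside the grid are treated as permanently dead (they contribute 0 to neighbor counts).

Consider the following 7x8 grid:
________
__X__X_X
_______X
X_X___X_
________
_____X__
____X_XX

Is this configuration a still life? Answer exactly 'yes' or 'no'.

Compute generation 1 and compare to generation 0 (given above):
Generation 1:
________
______X_
_X_____X
________
________
_____XX_
_____XX_
Cell (1,2) differs: gen0=1 vs gen1=0 -> NOT a still life.

Answer: no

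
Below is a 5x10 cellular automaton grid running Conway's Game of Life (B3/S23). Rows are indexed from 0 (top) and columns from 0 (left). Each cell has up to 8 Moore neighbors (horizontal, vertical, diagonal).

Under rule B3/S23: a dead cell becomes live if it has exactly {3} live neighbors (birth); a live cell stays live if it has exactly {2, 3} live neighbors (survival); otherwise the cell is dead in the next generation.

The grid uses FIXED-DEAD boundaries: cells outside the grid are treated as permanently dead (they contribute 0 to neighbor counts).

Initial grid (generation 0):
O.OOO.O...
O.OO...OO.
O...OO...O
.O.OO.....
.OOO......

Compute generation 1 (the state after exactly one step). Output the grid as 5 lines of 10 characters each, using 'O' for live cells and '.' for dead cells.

Simulating step by step:
Generation 0 (given above): 20 live cells
Generation 1: 17 live cells
(generation 1 grid is the final answer)

Answer: ..O.O..O..
O.O...OOO.
O....O..O.
OO...O....
.O.OO.....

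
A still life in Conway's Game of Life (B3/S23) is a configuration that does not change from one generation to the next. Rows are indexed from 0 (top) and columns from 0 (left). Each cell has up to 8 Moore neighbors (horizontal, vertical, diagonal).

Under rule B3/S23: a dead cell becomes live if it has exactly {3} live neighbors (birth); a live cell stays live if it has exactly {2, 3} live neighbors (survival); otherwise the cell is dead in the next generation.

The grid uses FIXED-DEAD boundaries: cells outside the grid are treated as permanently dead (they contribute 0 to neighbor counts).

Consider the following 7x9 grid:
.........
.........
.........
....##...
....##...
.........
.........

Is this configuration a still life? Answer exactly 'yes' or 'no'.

Compute generation 1 and compare to generation 0 (given above):
Generation 1:
.........
.........
.........
....##...
....##...
.........
.........
The grids are IDENTICAL -> still life.

Answer: yes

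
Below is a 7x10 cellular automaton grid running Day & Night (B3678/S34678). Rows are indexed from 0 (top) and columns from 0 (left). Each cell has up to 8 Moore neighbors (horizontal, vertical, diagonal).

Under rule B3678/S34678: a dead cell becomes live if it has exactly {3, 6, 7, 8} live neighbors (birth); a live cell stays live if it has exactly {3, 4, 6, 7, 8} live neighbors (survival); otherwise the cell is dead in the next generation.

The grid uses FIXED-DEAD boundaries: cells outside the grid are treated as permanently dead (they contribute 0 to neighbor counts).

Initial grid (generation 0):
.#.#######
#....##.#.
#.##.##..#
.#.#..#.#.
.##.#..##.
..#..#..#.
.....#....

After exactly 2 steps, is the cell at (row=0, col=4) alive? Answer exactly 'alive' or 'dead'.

Answer: alive

Derivation:
Simulating step by step:
Generation 0 (given above): 31 live cells
Generation 1: 33 live cells
....#####.
....#####.
..#..##.#.
####..#.##
.##..#####
.#.##.##..
..........
Generation 2: 22 live cells
....#...#.
...#######
..#....##.
...##..#.#
..#..#.#.#
......##..
..........

Cell (0,4) at generation 2: 1 -> alive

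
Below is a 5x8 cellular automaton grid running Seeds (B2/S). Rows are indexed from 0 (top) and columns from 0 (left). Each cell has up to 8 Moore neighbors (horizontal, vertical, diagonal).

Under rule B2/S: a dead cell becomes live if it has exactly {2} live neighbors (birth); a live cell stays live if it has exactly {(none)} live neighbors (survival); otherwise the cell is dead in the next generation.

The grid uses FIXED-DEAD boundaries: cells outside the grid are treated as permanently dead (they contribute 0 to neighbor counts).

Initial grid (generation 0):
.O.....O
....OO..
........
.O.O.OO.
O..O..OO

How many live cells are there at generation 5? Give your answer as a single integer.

Simulating step by step:
Generation 0 (given above): 12 live cells
Generation 1: 8 live cells
....OOO.
......O.
..OO....
O.......
.O......
Generation 2: 6 live cells
.......O
..O....O
.O......
...O....
O.......
Generation 3: 7 live cells
......O.
.O....O.
...O....
OOO.....
........
Generation 4: 8 live cells
.....O.O
..O..O.O
........
...O....
O.O.....
Generation 5: 10 live cells
....O...
....O...
..OOO.O.
.OO.....
.O.O....
Population at generation 5: 10

Answer: 10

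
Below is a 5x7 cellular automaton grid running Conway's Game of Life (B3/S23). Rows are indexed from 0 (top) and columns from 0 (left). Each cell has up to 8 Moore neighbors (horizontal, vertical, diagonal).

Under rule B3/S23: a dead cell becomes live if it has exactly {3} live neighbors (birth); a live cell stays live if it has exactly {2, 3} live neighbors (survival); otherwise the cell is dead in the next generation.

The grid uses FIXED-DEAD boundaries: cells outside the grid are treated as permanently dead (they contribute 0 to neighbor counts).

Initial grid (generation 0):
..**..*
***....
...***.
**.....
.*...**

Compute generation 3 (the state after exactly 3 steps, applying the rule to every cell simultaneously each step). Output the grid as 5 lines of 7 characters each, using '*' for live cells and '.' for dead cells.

Answer: .......
...**..
.****..
*.*....
..**...

Derivation:
Simulating step by step:
Generation 0 (given above): 14 live cells
Generation 1: 12 live cells
..**...
.*...*.
...**..
***...*
**.....
Generation 2: 10 live cells
..*....
.......
*..***.
*.**...
*.*....
Generation 3: 10 live cells
(generation 3 grid is the final answer)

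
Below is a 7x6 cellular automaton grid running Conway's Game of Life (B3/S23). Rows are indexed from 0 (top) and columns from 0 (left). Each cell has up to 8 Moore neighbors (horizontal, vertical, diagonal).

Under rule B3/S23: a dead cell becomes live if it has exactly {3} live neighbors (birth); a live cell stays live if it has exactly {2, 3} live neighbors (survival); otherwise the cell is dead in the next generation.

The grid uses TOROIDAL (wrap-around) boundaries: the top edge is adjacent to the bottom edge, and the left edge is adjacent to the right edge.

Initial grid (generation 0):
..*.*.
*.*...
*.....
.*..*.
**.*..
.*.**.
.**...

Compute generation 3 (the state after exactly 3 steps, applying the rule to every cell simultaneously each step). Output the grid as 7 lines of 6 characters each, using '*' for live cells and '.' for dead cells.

Simulating step by step:
Generation 0 (given above): 15 live cells
Generation 1: 16 live cells
..*...
...*.*
*....*
.**..*
**.*.*
...**.
.*..*.
Generation 2: 17 live cells
..***.
*...**
.**..*
..*...
.*.*.*
.*.*..
..*.*.
Generation 3: 19 live cells
(generation 3 grid is the final answer)

Answer: .**...
*.....
.*****
...**.
**.**.
**.*..
.*..*.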